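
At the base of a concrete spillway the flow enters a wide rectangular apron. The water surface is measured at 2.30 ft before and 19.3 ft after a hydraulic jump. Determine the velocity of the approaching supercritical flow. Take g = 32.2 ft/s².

V₁ = 54.0 ft/s

For a rectangular channel the momentum equation gives q² = ½·g·y₁·y₂·(y₁ + y₂) = ½×32.2×2.30×19.3×21.6 = 15437.
q = √15437 = 124 ft²/s.
V₁ = q/y₁ = 124/2.30 = 54.0 ft/s.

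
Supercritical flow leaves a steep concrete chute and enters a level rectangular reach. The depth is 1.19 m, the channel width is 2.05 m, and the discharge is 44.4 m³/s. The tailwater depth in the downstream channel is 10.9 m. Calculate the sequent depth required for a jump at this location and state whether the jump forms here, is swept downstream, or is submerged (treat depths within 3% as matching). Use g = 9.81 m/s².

q = Q/b = 44.4/2.05 = 21.7 m²/s; V₁ = q/y₁ = 18.2 m/s. Fr₁ = V₁/√(g·y₁) = 5.33.
By Bélanger, y₂/y₁ = ½[√(1 + 8Fr₁²) − 1] = ½[√228.0 − 1] = 7.05.
y₂ = 7.05 × 1.19 = 8.39 m.
Tailwater y_tw = 10.9 m: y_tw > y₂, so the jump is submerged.

y₂ = 8.39 m; the jump is submerged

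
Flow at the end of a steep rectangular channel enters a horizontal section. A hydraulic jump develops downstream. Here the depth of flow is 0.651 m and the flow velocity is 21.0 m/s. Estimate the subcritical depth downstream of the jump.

y₂ = 7.33 m

Fr₁ = V₁/√(g·y₁) = 21.0/√(9.81×0.651) = 8.31.
From the momentum equation for a rectangular channel, y₂/y₁ = ½[√(1 + 8Fr₁²) − 1] = ½[√553.4 − 1] = 11.3.
y₂ = 11.3 × 0.651 = 7.33 m.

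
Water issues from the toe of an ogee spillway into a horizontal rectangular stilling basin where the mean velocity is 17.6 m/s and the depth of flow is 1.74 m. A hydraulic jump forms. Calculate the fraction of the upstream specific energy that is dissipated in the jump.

ΔE/E₁ = 0.420 (42.0%)

Fr₁ = V₁/√(g·y₁) = 17.6/√(9.81×1.74) = 4.26.
From the momentum equation for a rectangular channel, y₂/y₁ = ½[√(1 + 8Fr₁²) − 1] = ½[√146.2 − 1] = 5.55.
y₂ = 5.55 × 1.74 = 9.65 m.
E₁ = y₁ + V₁²/2g = 17.5 m. ΔE = (y₂ − y₁)³/(4y₁y₂) = 7.37 m. ΔE/E₁ = 7.37/17.5 = 0.420.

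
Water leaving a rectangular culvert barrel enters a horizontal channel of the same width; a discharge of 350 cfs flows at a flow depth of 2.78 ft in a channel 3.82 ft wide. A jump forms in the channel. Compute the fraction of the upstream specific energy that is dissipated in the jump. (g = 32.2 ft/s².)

ΔE/E₁ = 0.327 (32.7%)

q = Q/b = 350/3.82 = 91.6 ft²/s; V₁ = q/y₁ = 33.0 ft/s. Fr₁ = V₁/√(g·y₁) = 3.48.
Bélanger equation: y₂/y₁ = ½[√(1 + 8Fr₁²) − 1] = ½[√98.08 − 1] = 4.45.
y₂ = 4.45 × 2.78 = 12.4 ft.
E₁ = y₁ + V₁²/2g = 19.6 ft. ΔE = (y₂ − y₁)³/(4y₁y₂) = 6.42 ft. ΔE/E₁ = 6.42/19.6 = 0.327.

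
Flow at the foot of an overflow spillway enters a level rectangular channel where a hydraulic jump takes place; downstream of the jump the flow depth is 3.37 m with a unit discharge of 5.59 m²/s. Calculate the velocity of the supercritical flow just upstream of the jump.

V₂ = q/y₂ = 5.59/3.37 = 1.66 m/s; Fr₂ = V₂/√(g·y₂) = 0.288.
From the momentum equation (using Fr₂), y₁/y₂ = ½[√(1 + 8Fr₂²) − 1] = ½[√1.666 − 1] = 0.145.
y₁ = 0.145 × 3.37 = 0.490 m.
V₁ = q/y₁ = 5.59/0.490 = 11.4 m/s.

V₁ = 11.4 m/s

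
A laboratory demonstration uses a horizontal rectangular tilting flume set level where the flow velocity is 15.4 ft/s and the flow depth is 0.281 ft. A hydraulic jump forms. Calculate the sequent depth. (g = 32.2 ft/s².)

y₂ = 1.90 ft

Fr₁ = V₁/√(g·y₁) = 15.4/√(32.2×0.281) = 5.12.
By Bélanger, y₂/y₁ = ½[√(1 + 8Fr₁²) − 1] = ½[√210.7 − 1] = 6.76.
y₂ = 6.76 × 0.281 = 1.90 ft.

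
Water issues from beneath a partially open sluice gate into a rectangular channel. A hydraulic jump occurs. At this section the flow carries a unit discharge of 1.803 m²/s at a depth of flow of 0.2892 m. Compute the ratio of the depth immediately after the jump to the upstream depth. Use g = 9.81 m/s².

y₂/y₁ = 4.758

V₁ = q/y₁ = 1.803/0.2892 = 6.234 m/s. Fr₁ = V₁/√(g·y₁) = 6.234/√(9.81×0.2892) = 3.701.
By Bélanger, y₂/y₁ = ½[√(1 + 8Fr₁²) − 1] = ½[√110.60 − 1] = 4.758.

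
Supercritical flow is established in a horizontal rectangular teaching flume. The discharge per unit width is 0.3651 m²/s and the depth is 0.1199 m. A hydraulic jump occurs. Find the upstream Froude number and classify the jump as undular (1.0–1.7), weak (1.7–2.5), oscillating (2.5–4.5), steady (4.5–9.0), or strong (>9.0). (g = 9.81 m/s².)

V₁ = q/y₁ = 0.3651/0.1199 = 3.045 m/s. Fr₁ = V₁/√(g·y₁) = 3.045/√(9.81×0.1199) = 2.808.
Fr₁ = 2.808 lies in the oscillating range.

Fr₁ = 2.808; oscillating jump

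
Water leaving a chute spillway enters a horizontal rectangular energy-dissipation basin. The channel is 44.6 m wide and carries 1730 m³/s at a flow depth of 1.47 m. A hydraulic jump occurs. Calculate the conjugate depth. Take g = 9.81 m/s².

q = Q/b = 1730/44.6 = 38.8 m²/s; V₁ = q/y₁ = 26.4 m/s. Fr₁ = V₁/√(g·y₁) = 6.95.
Bélanger equation: y₂/y₁ = ½[√(1 + 8Fr₁²) − 1] = ½[√387.3 − 1] = 9.34.
y₂ = 9.34 × 1.47 = 13.7 m.

y₂ = 13.7 m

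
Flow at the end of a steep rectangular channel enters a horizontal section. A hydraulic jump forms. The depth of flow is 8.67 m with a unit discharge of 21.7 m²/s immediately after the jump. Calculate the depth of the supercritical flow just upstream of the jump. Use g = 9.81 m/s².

y₁ = 1.13 m

V₂ = q/y₂ = 21.7/8.67 = 2.50 m/s; Fr₂ = V₂/√(g·y₂) = 0.271.
The Bélanger relation is symmetric: y₁/y₂ = ½[√(1 + 8Fr₂²) − 1] = ½[√1.589 − 1] = 0.130.
y₁ = 0.130 × 8.67 = 1.13 m.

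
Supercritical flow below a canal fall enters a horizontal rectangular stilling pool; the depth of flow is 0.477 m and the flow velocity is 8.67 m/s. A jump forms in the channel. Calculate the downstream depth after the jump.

y₂ = 2.48 m

Fr₁ = V₁/√(g·y₁) = 8.67/√(9.81×0.477) = 4.01.
Sequent-depth ratio: y₂/y₁ = ½[√(1 + 8Fr₁²) − 1] = ½[√129.5 − 1] = 5.19.
y₂ = 5.19 × 0.477 = 2.48 m.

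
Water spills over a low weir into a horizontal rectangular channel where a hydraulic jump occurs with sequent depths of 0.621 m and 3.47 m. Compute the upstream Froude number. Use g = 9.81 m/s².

For a rectangular channel the momentum equation gives q² = ½·g·y₁·y₂·(y₁ + y₂) = ½×9.81×0.621×3.47×4.09 = 43.2.
q = √43.2 = 6.58 m²/s.
V₁ = q/y₁ = 10.6 m/s; Fr₁ = V₁/√(g·y₁) = 4.29.

Fr₁ = 4.29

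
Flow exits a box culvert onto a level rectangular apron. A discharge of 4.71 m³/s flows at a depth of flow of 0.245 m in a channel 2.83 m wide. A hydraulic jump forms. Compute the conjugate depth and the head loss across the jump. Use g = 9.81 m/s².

y₂ = 1.40 m; ΔE = 1.12 m

q = Q/b = 4.71/2.83 = 1.66 m²/s; V₁ = q/y₁ = 6.79 m/s. Fr₁ = V₁/√(g·y₁) = 4.38.
Conjugate-depth relation: y₂/y₁ = ½[√(1 + 8Fr₁²) − 1] = ½[√154.6 − 1] = 5.72.
y₂ = 5.72 × 0.245 = 1.40 m.
Head loss: ΔE = (y₂ − y₁)³/(4y₁y₂) = (1.40 − 0.245)³/(4×0.245×1.40) = 1.54/1.37 = 1.12 m.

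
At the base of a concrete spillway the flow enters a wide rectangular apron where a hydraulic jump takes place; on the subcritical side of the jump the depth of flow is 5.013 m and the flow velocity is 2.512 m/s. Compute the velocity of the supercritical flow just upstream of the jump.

Fr₂ = V₂/√(g·y₂) = 2.512/√(9.81×5.013) = 0.3582.
Applying the sequent-depth relation in reverse, y₁/y₂ = ½[√(1 + 8Fr₂²) − 1] = ½[√2.0265 − 1] = 0.2118.
y₁ = 0.2118 × 5.013 = 1.062 m.
V₁ = q/y₁ = 12.59/1.062 = 11.86 m/s.

V₁ = 11.86 m/s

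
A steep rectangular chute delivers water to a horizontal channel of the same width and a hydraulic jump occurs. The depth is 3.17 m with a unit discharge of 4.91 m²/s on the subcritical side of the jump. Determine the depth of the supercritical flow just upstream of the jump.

y₁ = 0.431 m

V₂ = q/y₂ = 4.91/3.17 = 1.55 m/s; Fr₂ = V₂/√(g·y₂) = 0.278.
Applying the sequent-depth relation in reverse, y₁/y₂ = ½[√(1 + 8Fr₂²) − 1] = ½[√1.617 − 1] = 0.136.
y₁ = 0.136 × 3.17 = 0.431 m.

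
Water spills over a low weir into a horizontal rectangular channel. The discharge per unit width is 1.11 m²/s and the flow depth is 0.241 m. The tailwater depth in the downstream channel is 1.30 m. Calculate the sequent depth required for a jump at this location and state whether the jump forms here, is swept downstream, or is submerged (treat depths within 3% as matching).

y₂ = 0.908 m; the jump is submerged

V₁ = q/y₁ = 1.11/0.241 = 4.61 m/s. Fr₁ = V₁/√(g·y₁) = 4.61/√(9.81×0.241) = 3.00.
From the momentum equation for a rectangular channel, y₂/y₁ = ½[√(1 + 8Fr₁²) − 1] = ½[√72.78 − 1] = 3.77.
y₂ = 3.77 × 0.241 = 0.908 m.
Tailwater y_tw = 1.30 m: y_tw > y₂, so the jump is submerged.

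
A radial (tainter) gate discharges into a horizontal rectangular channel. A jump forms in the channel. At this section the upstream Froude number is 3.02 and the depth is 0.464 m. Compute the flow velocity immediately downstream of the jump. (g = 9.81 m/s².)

V₂ = 1.70 m/s

Fr₁ = 3.02 (given).
Bélanger equation: y₂/y₁ = ½[√(1 + 8Fr₁²) − 1] = ½[√73.96 − 1] = 3.80.
y₂ = 3.80 × 0.464 = 1.76 m.
V₁ = Fr₁·√(g·y₁) = 3.02×√(9.81×0.464) = 6.44 m/s; q = V₁·y₁ = 2.99 m²/s.
V₂ = q/y₂ = 2.99/1.76 = 1.70 m/s.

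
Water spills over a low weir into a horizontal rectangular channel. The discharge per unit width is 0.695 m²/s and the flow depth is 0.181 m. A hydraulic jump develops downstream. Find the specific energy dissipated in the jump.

ΔE = 0.222 m

V₁ = q/y₁ = 0.695/0.181 = 3.84 m/s. Fr₁ = V₁/√(g·y₁) = 3.84/√(9.81×0.181) = 2.88.
From the momentum equation for a rectangular channel, y₂/y₁ = ½[√(1 + 8Fr₁²) − 1] = ½[√67.43 − 1] = 3.61.
y₂ = 3.61 × 0.181 = 0.653 m.
Head loss: ΔE = (y₂ − y₁)³/(4y₁y₂) = (0.653 − 0.181)³/(4×0.181×0.653) = 0.105/0.473 = 0.222 m.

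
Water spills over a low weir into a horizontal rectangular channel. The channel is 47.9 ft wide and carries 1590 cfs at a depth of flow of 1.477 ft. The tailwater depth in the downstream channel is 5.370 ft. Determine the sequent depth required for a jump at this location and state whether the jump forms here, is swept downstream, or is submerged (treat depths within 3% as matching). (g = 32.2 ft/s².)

y₂ = 6.108 ft; the jump is swept downstream

q = Q/b = 1590/47.9 = 33.19 ft²/s; V₁ = q/y₁ = 22.47 ft/s. Fr₁ = V₁/√(g·y₁) = 3.259.
By Bélanger, y₂/y₁ = ½[√(1 + 8Fr₁²) − 1] = ½[√85.960 − 1] = 4.136.
y₂ = 4.136 × 1.477 = 6.108 ft.
Tailwater y_tw = 5.370 ft: y_tw < y₂, so the jump is swept downstream.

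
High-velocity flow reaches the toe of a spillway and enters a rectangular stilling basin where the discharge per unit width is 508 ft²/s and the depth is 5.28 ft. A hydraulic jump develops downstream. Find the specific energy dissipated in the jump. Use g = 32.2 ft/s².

V₁ = q/y₁ = 508/5.28 = 96.2 ft/s. Fr₁ = V₁/√(g·y₁) = 96.2/√(32.2×5.28) = 7.38.
Conjugate-depth relation: y₂/y₁ = ½[√(1 + 8Fr₁²) − 1] = ½[√436.6 − 1] = 9.95.
y₂ = 9.95 × 5.28 = 52.5 ft.
V₂ = q/y₂ = 508/52.5 = 9.67 ft/s. E₁ = y₁ + V₁²/2g = 149 ft; E₂ = y₂ + V₂²/2g = 54.0 ft. ΔE = E₁ − E₂ = 95.0 ft.

ΔE = 95.0 ft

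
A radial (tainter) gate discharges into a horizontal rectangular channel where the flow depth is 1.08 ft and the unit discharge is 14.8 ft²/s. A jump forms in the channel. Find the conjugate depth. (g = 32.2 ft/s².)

y₂ = 3.05 ft

V₁ = q/y₁ = 14.8/1.08 = 13.7 ft/s. Fr₁ = V₁/√(g·y₁) = 13.7/√(32.2×1.08) = 2.32.
Conjugate-depth relation: y₂/y₁ = ½[√(1 + 8Fr₁²) − 1] = ½[√44.20 − 1] = 2.82.
y₂ = 2.82 × 1.08 = 3.05 ft.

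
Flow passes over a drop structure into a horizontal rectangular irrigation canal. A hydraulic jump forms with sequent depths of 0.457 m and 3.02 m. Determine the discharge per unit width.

q = 4.85 m²/s

For a rectangular channel the momentum equation gives q² = ½·g·y₁·y₂·(y₁ + y₂) = ½×9.81×0.457×3.02×3.48 = 23.5.
q = √23.5 = 4.85 m²/s.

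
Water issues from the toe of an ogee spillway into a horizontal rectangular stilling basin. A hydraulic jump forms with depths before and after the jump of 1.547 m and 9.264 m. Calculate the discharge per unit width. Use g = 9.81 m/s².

For a rectangular channel the momentum equation gives q² = ½·g·y₁·y₂·(y₁ + y₂) = ½×9.81×1.547×9.264×10.81 = 760.0.
q = √760.0 = 27.57 m²/s.

q = 27.57 m²/s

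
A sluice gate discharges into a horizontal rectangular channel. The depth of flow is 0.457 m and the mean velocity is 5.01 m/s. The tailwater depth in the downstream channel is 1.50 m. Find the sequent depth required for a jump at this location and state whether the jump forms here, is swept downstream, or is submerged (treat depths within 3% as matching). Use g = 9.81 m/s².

y₂ = 1.32 m; the jump is submerged

Fr₁ = V₁/√(g·y₁) = 5.01/√(9.81×0.457) = 2.37.
Sequent-depth ratio: y₂/y₁ = ½[√(1 + 8Fr₁²) − 1] = ½[√45.79 − 1] = 2.88.
y₂ = 2.88 × 0.457 = 1.32 m.
Tailwater y_tw = 1.50 m: y_tw > y₂, so the jump is submerged.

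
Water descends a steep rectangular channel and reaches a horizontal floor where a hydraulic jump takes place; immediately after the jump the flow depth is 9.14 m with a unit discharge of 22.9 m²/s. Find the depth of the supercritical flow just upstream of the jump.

V₂ = q/y₂ = 22.9/9.14 = 2.51 m/s; Fr₂ = V₂/√(g·y₂) = 0.265.
Since the conjugate-depth ratio holds either way, y₁/y₂ = ½[√(1 + 8Fr₂²) − 1] = ½[√1.560 − 1] = 0.125.
y₁ = 0.125 × 9.14 = 1.14 m.

y₁ = 1.14 m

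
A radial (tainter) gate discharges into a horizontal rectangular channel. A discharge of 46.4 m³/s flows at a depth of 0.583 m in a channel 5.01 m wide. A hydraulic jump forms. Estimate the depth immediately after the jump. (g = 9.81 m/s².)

y₂ = 5.19 m

q = Q/b = 46.4/5.01 = 9.26 m²/s; V₁ = q/y₁ = 15.9 m/s. Fr₁ = V₁/√(g·y₁) = 6.64.
By Bélanger, y₂/y₁ = ½[√(1 + 8Fr₁²) − 1] = ½[√354.0 − 1] = 8.91.
y₂ = 8.91 × 0.583 = 5.19 m.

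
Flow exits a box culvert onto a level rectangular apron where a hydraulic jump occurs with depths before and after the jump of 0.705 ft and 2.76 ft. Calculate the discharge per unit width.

For a rectangular channel the momentum equation gives q² = ½·g·y₁·y₂·(y₁ + y₂) = ½×32.2×0.705×2.76×3.46 = 109.
q = √109 = 10.4 ft²/s.

q = 10.4 ft²/s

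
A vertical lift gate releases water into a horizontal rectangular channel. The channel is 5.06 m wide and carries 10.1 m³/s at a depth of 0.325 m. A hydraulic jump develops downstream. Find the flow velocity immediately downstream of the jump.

V₂ = 1.40 m/s

q = Q/b = 10.1/5.06 = 2.00 m²/s; V₁ = q/y₁ = 6.14 m/s. Fr₁ = V₁/√(g·y₁) = 3.44.
Sequent-depth ratio: y₂/y₁ = ½[√(1 + 8Fr₁²) − 1] = ½[√95.65 − 1] = 4.39.
y₂ = 4.39 × 0.325 = 1.43 m.
V₂ = q/y₂ = 2.00/1.43 = 1.40 m/s.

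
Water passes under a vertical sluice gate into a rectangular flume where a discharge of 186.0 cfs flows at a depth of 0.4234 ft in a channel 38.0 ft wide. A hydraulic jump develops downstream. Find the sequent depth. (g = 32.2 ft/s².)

q = Q/b = 186.0/38.0 = 4.895 ft²/s; V₁ = q/y₁ = 11.56 ft/s. Fr₁ = V₁/√(g·y₁) = 3.131.
From the momentum equation for a rectangular channel, y₂/y₁ = ½[√(1 + 8Fr₁²) − 1] = ½[√79.422 − 1] = 3.956.
y₂ = 3.956 × 0.4234 = 1.675 ft.

y₂ = 1.675 ft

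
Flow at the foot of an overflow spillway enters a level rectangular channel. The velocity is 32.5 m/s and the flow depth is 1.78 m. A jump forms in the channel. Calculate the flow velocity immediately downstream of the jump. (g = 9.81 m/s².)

V₂ = 3.09 m/s

Fr₁ = V₁/√(g·y₁) = 32.5/√(9.81×1.78) = 7.78.
Sequent-depth ratio: y₂/y₁ = ½[√(1 + 8Fr₁²) − 1] = ½[√484.9 − 1] = 10.5.
y₂ = 10.5 × 1.78 = 18.7 m.
q = V₁·y₁ = 32.5 × 1.78 = 57.9 m²/s.
V₂ = q/y₂ = 57.9/18.7 = 3.09 m/s.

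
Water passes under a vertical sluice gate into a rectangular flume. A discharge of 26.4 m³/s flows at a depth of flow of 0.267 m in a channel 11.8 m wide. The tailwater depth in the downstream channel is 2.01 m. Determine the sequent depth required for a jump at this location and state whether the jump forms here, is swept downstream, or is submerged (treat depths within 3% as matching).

y₂ = 1.83 m; the jump is submerged

q = Q/b = 26.4/11.8 = 2.24 m²/s; V₁ = q/y₁ = 8.38 m/s. Fr₁ = V₁/√(g·y₁) = 5.18.
Conjugate-depth relation: y₂/y₁ = ½[√(1 + 8Fr₁²) − 1] = ½[√215.5 − 1] = 6.84.
y₂ = 6.84 × 0.267 = 1.83 m.
Tailwater y_tw = 2.01 m: y_tw > y₂, so the jump is submerged.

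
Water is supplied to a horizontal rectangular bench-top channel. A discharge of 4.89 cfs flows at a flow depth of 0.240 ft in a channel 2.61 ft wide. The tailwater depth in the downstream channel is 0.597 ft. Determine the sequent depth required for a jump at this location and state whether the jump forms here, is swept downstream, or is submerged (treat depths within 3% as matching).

y₂ = 0.841 ft; the jump is swept downstream

q = Q/b = 4.89/2.61 = 1.87 ft²/s; V₁ = q/y₁ = 7.81 ft/s. Fr₁ = V₁/√(g·y₁) = 2.81.
Conjugate-depth relation: y₂/y₁ = ½[√(1 + 8Fr₁²) − 1] = ½[√64.09 − 1] = 3.50.
y₂ = 3.50 × 0.240 = 0.841 ft.
Tailwater y_tw = 0.597 ft: y_tw < y₂, so the jump is swept downstream.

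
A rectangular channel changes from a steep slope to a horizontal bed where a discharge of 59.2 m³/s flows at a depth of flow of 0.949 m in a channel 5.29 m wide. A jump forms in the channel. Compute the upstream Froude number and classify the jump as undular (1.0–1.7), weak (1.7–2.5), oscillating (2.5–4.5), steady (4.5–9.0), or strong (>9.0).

Fr₁ = 3.86; oscillating jump

q = Q/b = 59.2/5.29 = 11.2 m²/s; V₁ = q/y₁ = 11.8 m/s. Fr₁ = V₁/√(g·y₁) = 3.86.
Fr₁ = 3.86 lies in the oscillating range.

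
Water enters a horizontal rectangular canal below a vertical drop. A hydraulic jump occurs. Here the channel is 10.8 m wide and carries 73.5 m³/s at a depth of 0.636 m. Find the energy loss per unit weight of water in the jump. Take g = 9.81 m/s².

q = Q/b = 73.5/10.8 = 6.81 m²/s; V₁ = q/y₁ = 10.7 m/s. Fr₁ = V₁/√(g·y₁) = 4.28.
Sequent-depth ratio: y₂/y₁ = ½[√(1 + 8Fr₁²) − 1] = ½[√147.8 − 1] = 5.58.
y₂ = 5.58 × 0.636 = 3.55 m.
V₂ = q/y₂ = 6.81/3.55 = 1.92 m/s. E₁ = y₁ + V₁²/2g = 6.47 m; E₂ = y₂ + V₂²/2g = 3.74 m. ΔE = E₁ − E₂ = 2.74 m.

ΔE = 2.74 m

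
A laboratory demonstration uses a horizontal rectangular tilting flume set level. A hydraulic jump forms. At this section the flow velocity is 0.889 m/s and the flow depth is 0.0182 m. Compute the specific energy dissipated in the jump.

Fr₁ = V₁/√(g·y₁) = 0.889/√(9.81×0.0182) = 2.10.
Sequent-depth ratio: y₂/y₁ = ½[√(1 + 8Fr₁²) − 1] = ½[√36.41 − 1] = 2.52.
y₂ = 2.52 × 0.0182 = 0.0458 m.
q = V₁·y₁ = 0.889 × 0.0182 = 0.0162 m²/s. V₂ = q/y₂ = 0.0162/0.0458 = 0.353 m/s. E₁ = y₁ + V₁²/2g = 0.0585 m; E₂ = y₂ + V₂²/2g = 0.0522 m. ΔE = E₁ − E₂ = 0.00631 m.

ΔE = 0.00631 m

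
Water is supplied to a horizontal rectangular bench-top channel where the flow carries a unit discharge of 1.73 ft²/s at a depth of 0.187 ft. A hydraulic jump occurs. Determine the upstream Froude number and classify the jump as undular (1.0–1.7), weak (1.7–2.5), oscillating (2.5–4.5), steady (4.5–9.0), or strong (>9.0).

Fr₁ = 3.77; oscillating jump

V₁ = q/y₁ = 1.73/0.187 = 9.25 ft/s. Fr₁ = V₁/√(g·y₁) = 9.25/√(32.2×0.187) = 3.77.
Fr₁ = 3.77 lies in the oscillating range.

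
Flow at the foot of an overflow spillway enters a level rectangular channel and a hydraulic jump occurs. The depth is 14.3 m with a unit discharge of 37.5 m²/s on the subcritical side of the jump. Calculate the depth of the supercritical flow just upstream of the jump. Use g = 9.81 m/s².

y₁ = 1.29 m

V₂ = q/y₂ = 37.5/14.3 = 2.62 m/s; Fr₂ = V₂/√(g·y₂) = 0.221.
Applying the sequent-depth relation in reverse, y₁/y₂ = ½[√(1 + 8Fr₂²) − 1] = ½[√1.392 − 1] = 0.0900.
y₁ = 0.0900 × 14.3 = 1.29 m.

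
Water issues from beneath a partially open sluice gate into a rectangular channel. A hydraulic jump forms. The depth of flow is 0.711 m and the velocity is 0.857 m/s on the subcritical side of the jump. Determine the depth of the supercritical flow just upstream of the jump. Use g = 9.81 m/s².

y₁ = 0.127 m

Fr₂ = V₂/√(g·y₂) = 0.857/√(9.81×0.711) = 0.324.
The Bélanger relation is symmetric: y₁/y₂ = ½[√(1 + 8Fr₂²) − 1] = ½[√1.842 − 1] = 0.179.
y₁ = 0.179 × 0.711 = 0.127 m.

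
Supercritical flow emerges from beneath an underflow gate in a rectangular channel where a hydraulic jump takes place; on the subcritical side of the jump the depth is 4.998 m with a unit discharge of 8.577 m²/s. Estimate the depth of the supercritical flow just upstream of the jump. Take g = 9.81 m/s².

V₂ = q/y₂ = 8.577/4.998 = 1.716 m/s; Fr₂ = V₂/√(g·y₂) = 0.2451.
Since the conjugate-depth ratio holds either way, y₁/y₂ = ½[√(1 + 8Fr₂²) − 1] = ½[√1.4805 − 1] = 0.1084.
y₁ = 0.1084 × 4.998 = 0.5417 m.

y₁ = 0.5417 m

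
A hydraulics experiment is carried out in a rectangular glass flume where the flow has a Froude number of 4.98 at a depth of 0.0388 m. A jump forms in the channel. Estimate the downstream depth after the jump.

Fr₁ = 4.98 (given).
Bélanger equation: y₂/y₁ = ½[√(1 + 8Fr₁²) − 1] = ½[√199.4 − 1] = 6.56.
y₂ = 6.56 × 0.0388 = 0.255 m.

y₂ = 0.255 m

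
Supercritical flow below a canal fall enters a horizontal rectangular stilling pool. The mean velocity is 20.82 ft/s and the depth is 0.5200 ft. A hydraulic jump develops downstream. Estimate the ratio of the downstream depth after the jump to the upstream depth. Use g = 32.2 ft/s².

y₂/y₁ = 6.713

Fr₁ = V₁/√(g·y₁) = 20.82/√(32.2×0.5200) = 5.088.
Conjugate-depth relation: y₂/y₁ = ½[√(1 + 8Fr₁²) − 1] = ½[√208.11 − 1] = 6.713.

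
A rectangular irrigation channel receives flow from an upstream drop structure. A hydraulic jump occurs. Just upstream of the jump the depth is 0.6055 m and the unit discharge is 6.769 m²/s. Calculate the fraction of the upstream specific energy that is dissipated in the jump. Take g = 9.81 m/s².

ΔE/E₁ = 0.453 (45.3%)

V₁ = q/y₁ = 6.769/0.6055 = 11.18 m/s. Fr₁ = V₁/√(g·y₁) = 11.18/√(9.81×0.6055) = 4.587.
Conjugate-depth relation: y₂/y₁ = ½[√(1 + 8Fr₁²) − 1] = ½[√169.32 − 1] = 6.006.
y₂ = 6.006 × 0.6055 = 3.637 m.
E₁ = y₁ + V₁²/2g = 6.975 m. ΔE = (y₂ − y₁)³/(4y₁y₂) = 3.162 m. ΔE/E₁ = 3.162/6.975 = 0.453.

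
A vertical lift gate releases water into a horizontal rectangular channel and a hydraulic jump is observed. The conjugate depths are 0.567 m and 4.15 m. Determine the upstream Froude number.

Fr₁ = 5.52

For a rectangular channel the momentum equation gives q² = ½·g·y₁·y₂·(y₁ + y₂) = ½×9.81×0.567×4.15×4.72 = 54.4.
q = √54.4 = 7.38 m²/s.
V₁ = q/y₁ = 13.0 m/s; Fr₁ = V₁/√(g·y₁) = 5.52.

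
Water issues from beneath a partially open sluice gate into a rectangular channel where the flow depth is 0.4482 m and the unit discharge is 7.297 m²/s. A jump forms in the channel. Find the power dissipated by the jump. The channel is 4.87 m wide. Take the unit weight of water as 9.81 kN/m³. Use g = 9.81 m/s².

P = 3184 kW

V₁ = q/y₁ = 7.297/0.4482 = 16.28 m/s. Fr₁ = V₁/√(g·y₁) = 16.28/√(9.81×0.4482) = 7.764.
Conjugate-depth relation: y₂/y₁ = ½[√(1 + 8Fr₁²) − 1] = ½[√483.27 − 1] = 10.49.
y₂ = 10.49 × 0.4482 = 4.702 m.
Head loss: ΔE = (y₂ − y₁)³/(4y₁y₂) = (4.702 − 0.4482)³/(4×0.4482×4.702) = 76.99/8.430 = 9.133 m.
Q = q·b = 7.297 × 4.87 = 35.54 m³/s. P = γ·Q·ΔE = 9.81 × 35.54 × 9.133 = 3184 kW.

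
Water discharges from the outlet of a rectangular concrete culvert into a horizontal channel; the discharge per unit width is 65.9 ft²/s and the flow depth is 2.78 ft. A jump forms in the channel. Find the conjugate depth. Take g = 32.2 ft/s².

V₁ = q/y₁ = 65.9/2.78 = 23.7 ft/s. Fr₁ = V₁/√(g·y₁) = 23.7/√(32.2×2.78) = 2.51.
By Bélanger, y₂/y₁ = ½[√(1 + 8Fr₁²) − 1] = ½[√51.22 − 1] = 3.08.
y₂ = 3.08 × 2.78 = 8.56 ft.

y₂ = 8.56 ft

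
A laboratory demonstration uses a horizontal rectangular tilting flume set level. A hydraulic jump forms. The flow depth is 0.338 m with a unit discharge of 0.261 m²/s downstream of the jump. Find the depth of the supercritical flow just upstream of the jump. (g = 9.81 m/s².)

y₁ = 0.0949 m

V₂ = q/y₂ = 0.261/0.338 = 0.772 m/s; Fr₂ = V₂/√(g·y₂) = 0.424.
From the momentum equation (using Fr₂), y₁/y₂ = ½[√(1 + 8Fr₂²) − 1] = ½[√2.439 − 1] = 0.281.
y₁ = 0.281 × 0.338 = 0.0949 m.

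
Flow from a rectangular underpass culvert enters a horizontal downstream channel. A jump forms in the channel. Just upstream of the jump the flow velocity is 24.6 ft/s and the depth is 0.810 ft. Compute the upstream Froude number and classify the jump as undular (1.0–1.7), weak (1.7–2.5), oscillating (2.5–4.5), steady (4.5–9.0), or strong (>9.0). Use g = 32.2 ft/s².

Fr₁ = V₁/√(g·y₁) = 24.6/√(32.2×0.810) = 4.82.
Fr₁ = 4.82 lies in the steady range.

Fr₁ = 4.82; steady jump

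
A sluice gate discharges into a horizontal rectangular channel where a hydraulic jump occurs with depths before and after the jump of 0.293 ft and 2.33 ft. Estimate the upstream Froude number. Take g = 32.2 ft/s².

For a rectangular channel the momentum equation gives q² = ½·g·y₁·y₂·(y₁ + y₂) = ½×32.2×0.293×2.33×2.62 = 28.8.
q = √28.8 = 5.37 ft²/s.
V₁ = q/y₁ = 18.3 ft/s; Fr₁ = V₁/√(g·y₁) = 5.97.

Fr₁ = 5.97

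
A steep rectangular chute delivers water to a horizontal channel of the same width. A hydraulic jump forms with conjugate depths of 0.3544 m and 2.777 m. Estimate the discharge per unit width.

q = 3.888 m²/s

For a rectangular channel the momentum equation gives q² = ½·g·y₁·y₂·(y₁ + y₂) = ½×9.81×0.3544×2.777×3.131 = 15.12.
q = √15.12 = 3.888 m²/s.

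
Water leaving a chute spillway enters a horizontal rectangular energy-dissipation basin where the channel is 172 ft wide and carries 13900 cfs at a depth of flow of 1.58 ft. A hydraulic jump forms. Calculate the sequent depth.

y₂ = 15.3 ft

q = Q/b = 13900/172 = 80.8 ft²/s; V₁ = q/y₁ = 51.1 ft/s. Fr₁ = V₁/√(g·y₁) = 7.17.
By Bélanger, y₂/y₁ = ½[√(1 + 8Fr₁²) − 1] = ½[√412.4 − 1] = 9.65.
y₂ = 9.65 × 1.58 = 15.3 ft.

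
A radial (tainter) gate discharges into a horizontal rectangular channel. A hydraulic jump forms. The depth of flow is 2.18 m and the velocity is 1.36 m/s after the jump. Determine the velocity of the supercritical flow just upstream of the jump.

Fr₂ = V₂/√(g·y₂) = 1.36/√(9.81×2.18) = 0.294.
From the momentum equation (using Fr₂), y₁/y₂ = ½[√(1 + 8Fr₂²) − 1] = ½[√1.692 − 1] = 0.150.
y₁ = 0.150 × 2.18 = 0.328 m.
V₁ = q/y₁ = 2.96/0.328 = 9.04 m/s.

V₁ = 9.04 m/s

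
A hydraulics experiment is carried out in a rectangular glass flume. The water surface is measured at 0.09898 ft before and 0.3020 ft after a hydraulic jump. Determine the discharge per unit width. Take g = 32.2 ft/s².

For a rectangular channel the momentum equation gives q² = ½·g·y₁·y₂·(y₁ + y₂) = ½×32.2×0.09898×0.3020×0.4010 = 0.1930.
q = √0.1930 = 0.4393 ft²/s.

q = 0.4393 ft²/s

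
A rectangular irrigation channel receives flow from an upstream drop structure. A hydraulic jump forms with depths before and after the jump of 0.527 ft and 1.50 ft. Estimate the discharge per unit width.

For a rectangular channel the momentum equation gives q² = ½·g·y₁·y₂·(y₁ + y₂) = ½×32.2×0.527×1.50×2.03 = 25.8.
q = √25.8 = 5.08 ft²/s.

q = 5.08 ft²/s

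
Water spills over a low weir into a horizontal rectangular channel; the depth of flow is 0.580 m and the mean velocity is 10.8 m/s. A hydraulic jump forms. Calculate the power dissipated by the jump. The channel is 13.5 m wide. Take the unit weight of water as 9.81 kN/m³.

P = 2423 kW

Fr₁ = V₁/√(g·y₁) = 10.8/√(9.81×0.580) = 4.53.
Conjugate-depth relation: y₂/y₁ = ½[√(1 + 8Fr₁²) − 1] = ½[√165.0 − 1] = 5.92.
y₂ = 5.92 × 0.580 = 3.44 m.
Head loss: ΔE = (y₂ − y₁)³/(4y₁y₂) = (3.44 − 0.580)³/(4×0.580×3.44) = 23.3/7.97 = 2.92 m.
q = V₁·y₁ = 10.8 × 0.580 = 6.26 m²/s. Q = q·b = 6.26 × 13.5 = 84.6 m³/s. P = γ·Q·ΔE = 9.81 × 84.6 × 2.92 = 2423 kW.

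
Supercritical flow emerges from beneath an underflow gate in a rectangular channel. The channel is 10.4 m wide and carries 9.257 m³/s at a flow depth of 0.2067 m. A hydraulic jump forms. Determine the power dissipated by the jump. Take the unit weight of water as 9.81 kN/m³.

P = 27.24 kW

q = Q/b = 9.257/10.4 = 0.8901 m²/s; V₁ = q/y₁ = 4.306 m/s. Fr₁ = V₁/√(g·y₁) = 3.024.
From the momentum equation for a rectangular channel, y₂/y₁ = ½[√(1 + 8Fr₁²) − 1] = ½[√74.160 − 1] = 3.806.
y₂ = 3.806 × 0.2067 = 0.7867 m.
V₂ = q/y₂ = 0.8901/0.7867 = 1.131 m/s. E₁ = y₁ + V₁²/2g = 1.152 m; E₂ = y₂ + V₂²/2g = 0.8519 m. ΔE = E₁ − E₂ = 0.2999 m.
P = γ·Q·ΔE = 9.81 × 9.257 × 0.2999 = 27.24 kW.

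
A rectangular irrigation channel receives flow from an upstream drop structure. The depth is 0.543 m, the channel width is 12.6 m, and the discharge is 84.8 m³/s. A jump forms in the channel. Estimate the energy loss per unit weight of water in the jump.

ΔE = 4.36 m

q = Q/b = 84.8/12.6 = 6.73 m²/s; V₁ = q/y₁ = 12.4 m/s. Fr₁ = V₁/√(g·y₁) = 5.37.
Conjugate-depth relation: y₂/y₁ = ½[√(1 + 8Fr₁²) − 1] = ½[√231.7 − 1] = 7.11.
y₂ = 7.11 × 0.543 = 3.86 m.
Head loss: ΔE = (y₂ − y₁)³/(4y₁y₂) = (3.86 − 0.543)³/(4×0.543×3.86) = 36.5/8.39 = 4.36 m.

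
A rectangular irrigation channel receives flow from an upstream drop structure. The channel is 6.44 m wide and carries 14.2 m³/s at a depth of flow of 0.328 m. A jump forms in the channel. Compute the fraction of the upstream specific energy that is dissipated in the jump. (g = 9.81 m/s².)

ΔE/E₁ = 0.361 (36.1%)

q = Q/b = 14.2/6.44 = 2.20 m²/s; V₁ = q/y₁ = 6.72 m/s. Fr₁ = V₁/√(g·y₁) = 3.75.
By Bélanger, y₂/y₁ = ½[√(1 + 8Fr₁²) − 1] = ½[√113.4 − 1] = 4.82.
y₂ = 4.82 × 0.328 = 1.58 m.
E₁ = y₁ + V₁²/2g = 2.63 m. ΔE = (y₂ − y₁)³/(4y₁y₂) = 0.950 m. ΔE/E₁ = 0.950/2.63 = 0.361.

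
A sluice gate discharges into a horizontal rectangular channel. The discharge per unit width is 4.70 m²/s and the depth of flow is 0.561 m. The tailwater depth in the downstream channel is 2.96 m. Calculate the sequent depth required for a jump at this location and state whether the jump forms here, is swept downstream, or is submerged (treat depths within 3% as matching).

V₁ = q/y₁ = 4.70/0.561 = 8.38 m/s. Fr₁ = V₁/√(g·y₁) = 8.38/√(9.81×0.561) = 3.57.
From the momentum equation for a rectangular channel, y₂/y₁ = ½[√(1 + 8Fr₁²) − 1] = ½[√103.0 − 1] = 4.58.
y₂ = 4.58 × 0.561 = 2.57 m.
Tailwater y_tw = 2.96 m: y_tw > y₂, so the jump is submerged.

y₂ = 2.57 m; the jump is submerged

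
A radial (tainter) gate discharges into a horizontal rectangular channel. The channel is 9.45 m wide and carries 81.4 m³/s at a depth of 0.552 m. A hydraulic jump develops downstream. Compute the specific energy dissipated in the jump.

ΔE = 7.84 m

q = Q/b = 81.4/9.45 = 8.61 m²/s; V₁ = q/y₁ = 15.6 m/s. Fr₁ = V₁/√(g·y₁) = 6.71.
Conjugate-depth relation: y₂/y₁ = ½[√(1 + 8Fr₁²) − 1] = ½[√360.7 − 1] = 9.00.
y₂ = 9.00 × 0.552 = 4.97 m.
V₂ = q/y₂ = 8.61/4.97 = 1.73 m/s. E₁ = y₁ + V₁²/2g = 13.0 m; E₂ = y₂ + V₂²/2g = 5.12 m. ΔE = E₁ − E₂ = 7.84 m.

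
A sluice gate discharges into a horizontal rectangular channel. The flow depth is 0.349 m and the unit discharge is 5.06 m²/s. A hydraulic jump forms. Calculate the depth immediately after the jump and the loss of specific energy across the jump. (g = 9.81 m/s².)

V₁ = q/y₁ = 5.06/0.349 = 14.5 m/s. Fr₁ = V₁/√(g·y₁) = 14.5/√(9.81×0.349) = 7.84.
Sequent-depth ratio: y₂/y₁ = ½[√(1 + 8Fr₁²) − 1] = ½[√492.2 − 1] = 10.6.
y₂ = 10.6 × 0.349 = 3.70 m.
V₂ = q/y₂ = 5.06/3.70 = 1.37 m/s. E₁ = y₁ + V₁²/2g = 11.1 m; E₂ = y₂ + V₂²/2g = 3.79 m. ΔE = E₁ − E₂ = 7.27 m.

y₂ = 3.70 m; ΔE = 7.27 m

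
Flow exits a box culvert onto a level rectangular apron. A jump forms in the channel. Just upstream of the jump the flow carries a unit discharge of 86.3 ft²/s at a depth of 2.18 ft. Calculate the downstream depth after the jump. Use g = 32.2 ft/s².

V₁ = q/y₁ = 86.3/2.18 = 39.6 ft/s. Fr₁ = V₁/√(g·y₁) = 39.6/√(32.2×2.18) = 4.72.
From the momentum equation for a rectangular channel, y₂/y₁ = ½[√(1 + 8Fr₁²) − 1] = ½[√179.6 − 1] = 6.20.
y₂ = 6.20 × 2.18 = 13.5 ft.

y₂ = 13.5 ft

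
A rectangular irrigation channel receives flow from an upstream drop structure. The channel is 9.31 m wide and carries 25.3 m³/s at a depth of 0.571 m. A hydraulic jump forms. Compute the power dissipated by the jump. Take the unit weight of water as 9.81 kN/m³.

P = 39.6 kW

q = Q/b = 25.3/9.31 = 2.72 m²/s; V₁ = q/y₁ = 4.76 m/s. Fr₁ = V₁/√(g·y₁) = 2.01.
Sequent-depth ratio: y₂/y₁ = ½[√(1 + 8Fr₁²) − 1] = ½[√33.35 − 1] = 2.39.
y₂ = 2.39 × 0.571 = 1.36 m.
Head loss: ΔE = (y₂ − y₁)³/(4y₁y₂) = (1.36 − 0.571)³/(4×0.571×1.36) = 0.497/3.11 = 0.160 m.
P = γ·Q·ΔE = 9.81 × 25.3 × 0.160 = 39.6 kW.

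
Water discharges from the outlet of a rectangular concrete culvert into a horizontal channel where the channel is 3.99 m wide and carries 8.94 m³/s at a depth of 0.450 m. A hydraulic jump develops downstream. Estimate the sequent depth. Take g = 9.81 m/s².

q = Q/b = 8.94/3.99 = 2.24 m²/s; V₁ = q/y₁ = 4.98 m/s. Fr₁ = V₁/√(g·y₁) = 2.37.
By Bélanger, y₂/y₁ = ½[√(1 + 8Fr₁²) − 1] = ½[√45.93 − 1] = 2.89.
y₂ = 2.89 × 0.450 = 1.30 m.

y₂ = 1.30 m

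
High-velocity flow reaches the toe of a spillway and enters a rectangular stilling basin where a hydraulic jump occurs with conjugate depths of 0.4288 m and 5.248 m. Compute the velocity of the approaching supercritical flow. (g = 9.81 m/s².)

For a rectangular channel the momentum equation gives q² = ½·g·y₁·y₂·(y₁ + y₂) = ½×9.81×0.4288×5.248×5.677 = 62.66.
q = √62.66 = 7.916 m²/s.
V₁ = q/y₁ = 7.916/0.4288 = 18.46 m/s.

V₁ = 18.46 m/s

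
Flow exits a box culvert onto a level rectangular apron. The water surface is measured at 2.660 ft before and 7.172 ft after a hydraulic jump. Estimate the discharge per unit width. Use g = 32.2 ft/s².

For a rectangular channel the momentum equation gives q² = ½·g·y₁·y₂·(y₁ + y₂) = ½×32.2×2.660×7.172×9.832 = 3020.
q = √3020 = 54.95 ft²/s.

q = 54.95 ft²/s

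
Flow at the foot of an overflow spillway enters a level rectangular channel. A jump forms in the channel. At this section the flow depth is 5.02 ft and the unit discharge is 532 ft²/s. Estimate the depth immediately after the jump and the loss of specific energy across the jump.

V₁ = q/y₁ = 532/5.02 = 106 ft/s. Fr₁ = V₁/√(g·y₁) = 106/√(32.2×5.02) = 8.34.
Sequent-depth ratio: y₂/y₁ = ½[√(1 + 8Fr₁²) − 1] = ½[√556.8 − 1] = 11.3.
y₂ = 11.3 × 5.02 = 56.7 ft.
Head loss: ΔE = (y₂ − y₁)³/(4y₁y₂) = (56.7 − 5.02)³/(4×5.02×56.7) = 138183/1139 = 121 ft.

y₂ = 56.7 ft; ΔE = 121 ft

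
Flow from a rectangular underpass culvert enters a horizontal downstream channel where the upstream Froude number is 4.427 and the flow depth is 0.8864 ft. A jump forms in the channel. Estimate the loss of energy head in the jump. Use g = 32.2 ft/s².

Fr₁ = 4.427 (given).
From the momentum equation for a rectangular channel, y₂/y₁ = ½[√(1 + 8Fr₁²) − 1] = ½[√157.79 − 1] = 5.781.
y₂ = 5.781 × 0.8864 = 5.124 ft.
V₁ = Fr₁·√(g·y₁) = 4.427×√(32.2×0.8864) = 23.65 ft/s; q = V₁·y₁ = 20.96 ft²/s. V₂ = q/y₂ = 20.96/5.124 = 4.091 ft/s. E₁ = y₁ + V₁²/2g = 9.572 ft; E₂ = y₂ + V₂²/2g = 5.384 ft. ΔE = E₁ − E₂ = 4.188 ft.

ΔE = 4.188 ft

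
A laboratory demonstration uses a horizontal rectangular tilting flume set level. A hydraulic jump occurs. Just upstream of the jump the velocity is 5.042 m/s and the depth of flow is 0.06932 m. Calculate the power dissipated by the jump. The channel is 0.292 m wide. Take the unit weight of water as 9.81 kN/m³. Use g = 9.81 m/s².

P = 0.7808 kW

Fr₁ = V₁/√(g·y₁) = 5.042/√(9.81×0.06932) = 6.114.
From the momentum equation for a rectangular channel, y₂/y₁ = ½[√(1 + 8Fr₁²) − 1] = ½[√300.07 − 1] = 8.161.
y₂ = 8.161 × 0.06932 = 0.5657 m.
q = V₁·y₁ = 5.042 × 0.06932 = 0.3495 m²/s. V₂ = q/y₂ = 0.3495/0.5657 = 0.6178 m/s. E₁ = y₁ + V₁²/2g = 1.365 m; E₂ = y₂ + V₂²/2g = 0.5852 m. ΔE = E₁ − E₂ = 0.7798 m.
Q = q·b = 0.3495 × 0.292 = 0.1021 m³/s. P = γ·Q·ΔE = 9.81 × 0.1021 × 0.7798 = 0.7808 kW.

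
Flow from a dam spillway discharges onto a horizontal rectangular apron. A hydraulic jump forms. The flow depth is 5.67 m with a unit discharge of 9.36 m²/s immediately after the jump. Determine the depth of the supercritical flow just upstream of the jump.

y₁ = 0.510 m

V₂ = q/y₂ = 9.36/5.67 = 1.65 m/s; Fr₂ = V₂/√(g·y₂) = 0.221.
Since the conjugate-depth ratio holds either way, y₁/y₂ = ½[√(1 + 8Fr₂²) − 1] = ½[√1.392 − 1] = 0.0899.
y₁ = 0.0899 × 5.67 = 0.510 m.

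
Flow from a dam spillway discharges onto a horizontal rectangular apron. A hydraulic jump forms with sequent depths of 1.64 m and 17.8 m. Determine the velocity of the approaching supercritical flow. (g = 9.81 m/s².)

For a rectangular channel the momentum equation gives q² = ½·g·y₁·y₂·(y₁ + y₂) = ½×9.81×1.64×17.8×19.4 = 2784.
q = √2784 = 52.8 m²/s.
V₁ = q/y₁ = 52.8/1.64 = 32.2 m/s.

V₁ = 32.2 m/s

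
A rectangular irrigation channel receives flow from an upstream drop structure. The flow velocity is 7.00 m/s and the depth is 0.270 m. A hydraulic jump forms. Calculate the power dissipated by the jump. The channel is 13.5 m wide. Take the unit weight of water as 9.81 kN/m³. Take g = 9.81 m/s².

Fr₁ = V₁/√(g·y₁) = 7.00/√(9.81×0.270) = 4.30.
From the momentum equation for a rectangular channel, y₂/y₁ = ½[√(1 + 8Fr₁²) − 1] = ½[√149.0 − 1] = 5.60.
y₂ = 5.60 × 0.270 = 1.51 m.
q = V₁·y₁ = 7.00 × 0.270 = 1.89 m²/s. V₂ = q/y₂ = 1.89/1.51 = 1.25 m/s. E₁ = y₁ + V₁²/2g = 2.77 m; E₂ = y₂ + V₂²/2g = 1.59 m. ΔE = E₁ − E₂ = 1.18 m.
Q = q·b = 1.89 × 13.5 = 25.5 m³/s. P = γ·Q·ΔE = 9.81 × 25.5 × 1.18 = 294 kW.

P = 294 kW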